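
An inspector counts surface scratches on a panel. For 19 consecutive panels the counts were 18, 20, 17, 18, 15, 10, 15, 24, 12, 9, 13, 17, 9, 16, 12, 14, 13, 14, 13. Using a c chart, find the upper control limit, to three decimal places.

26.180

c̄ = (18 + 20 + 17 + 18 + 15 + 10 + 15 + 24 + 12 + 9 + 13 + 17 + 9 + 16 + 12 + 14 + 13 + 14 + 13) / 19 = 279 / 19 = 14.6842
UCL = c̄ + 3√c̄ = 14.6842 + 3 × √14.6842 = 14.6842 + 3 × 3.8320 = 26.1802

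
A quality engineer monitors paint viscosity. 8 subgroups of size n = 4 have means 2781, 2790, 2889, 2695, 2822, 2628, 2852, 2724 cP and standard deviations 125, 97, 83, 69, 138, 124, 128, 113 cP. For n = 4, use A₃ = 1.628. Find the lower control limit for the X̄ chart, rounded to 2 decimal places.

2594.16

X̄̄ = (2781 + 2790 + 2889 + 2695 + 2822 + 2628 + 2852 + 2724) / 8 = 2772.6250
s̄ = (125 + 97 + 83 + 69 + 138 + 124 + 128 + 113) / 8 = 109.6250
LCL = X̄̄ − A₃·s̄ = 2772.6250 − 1.628 × 109.6250 = 2594.1555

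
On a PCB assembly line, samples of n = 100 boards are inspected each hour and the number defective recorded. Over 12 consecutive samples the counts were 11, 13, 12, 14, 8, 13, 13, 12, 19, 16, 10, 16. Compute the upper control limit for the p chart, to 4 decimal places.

0.2320

p̄ = Σdᵢ / (k·n) = 157 / (12 × 100) = 0.13083
UCL = p̄ + 3·√(p̄(1−p̄)/n) = 0.13083 + 3 × √(0.13083×0.86917/100) = 0.13083 + 3 × 0.03372 = 0.23200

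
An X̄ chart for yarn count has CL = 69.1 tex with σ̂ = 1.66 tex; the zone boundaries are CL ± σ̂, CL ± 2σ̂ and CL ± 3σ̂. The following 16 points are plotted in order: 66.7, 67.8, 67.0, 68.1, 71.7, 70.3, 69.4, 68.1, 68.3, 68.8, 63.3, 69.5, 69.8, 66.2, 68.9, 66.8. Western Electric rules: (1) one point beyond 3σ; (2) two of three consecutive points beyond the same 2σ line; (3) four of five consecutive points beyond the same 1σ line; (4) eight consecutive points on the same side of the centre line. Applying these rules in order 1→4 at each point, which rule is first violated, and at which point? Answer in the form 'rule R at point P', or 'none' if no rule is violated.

Zone of each point (C = within 1σ̂, B = 1σ̂–2σ̂, A = 2σ̂–3σ̂, * = beyond 3σ̂; sign = side of CL): 1:-B, 2:-C, 3:-B, 4:-C, 5:+B, 6:+C, 7:+C, 8:-C, 9:-C, 10:-C, 11:-*, 12:+C, 13:+C, 14:-B, 15:-C, 16:-B
Rule 1 (one point beyond the 3σ limits) is satisfied at point 11.

rule 1 at point 11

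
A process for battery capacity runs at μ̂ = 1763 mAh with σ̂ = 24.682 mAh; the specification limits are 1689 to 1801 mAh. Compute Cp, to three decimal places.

0.756

Cp = (USL − LSL) / (6σ̂) = (1801 − 1689) / (6 × 24.682) = 112.0000 / 148.0920 = 0.7563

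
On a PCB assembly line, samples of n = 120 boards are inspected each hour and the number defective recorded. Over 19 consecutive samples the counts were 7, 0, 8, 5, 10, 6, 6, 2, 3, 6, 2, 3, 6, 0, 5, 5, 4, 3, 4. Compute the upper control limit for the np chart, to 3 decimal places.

10.700

p̄ = Σdᵢ / (k·n) = 85 / (19 × 120) = 0.03728
UCL = np̄ + 3·√(np̄(1−p̄)) = 4.4737 + 3 × √(4.4737×0.96272) = 4.4737 + 3 × 2.0753 = 10.6996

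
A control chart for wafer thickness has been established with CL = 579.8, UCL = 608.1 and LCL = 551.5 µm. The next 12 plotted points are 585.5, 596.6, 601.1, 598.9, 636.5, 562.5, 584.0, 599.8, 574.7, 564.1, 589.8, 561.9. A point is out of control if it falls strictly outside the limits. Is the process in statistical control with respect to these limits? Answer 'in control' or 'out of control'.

out of control

Compare each point to [551.5, 608.1]: sample 5 = 636.5 > UCL.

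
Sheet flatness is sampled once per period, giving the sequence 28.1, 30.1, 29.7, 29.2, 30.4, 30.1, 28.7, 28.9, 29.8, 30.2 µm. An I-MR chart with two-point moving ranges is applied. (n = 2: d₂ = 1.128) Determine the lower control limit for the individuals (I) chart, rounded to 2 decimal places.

X̄ = (28.1 + 30.1 + 29.7 + 29.2 + 30.4 + 30.1 + 28.7 + 28.9 + 29.8 + 30.2) / 10 = 29.5200
Moving ranges: 2.0, 0.4, 0.5, 1.2, 0.3, 1.4, 0.2, 0.9, 0.4; M̄R̄ = 7.3000 / 9 = 0.8111
LCL = X̄ − 3·M̄R̄/d₂ = 29.5200 − 3 × 0.8111 / 1.128 = 27.3628

27.36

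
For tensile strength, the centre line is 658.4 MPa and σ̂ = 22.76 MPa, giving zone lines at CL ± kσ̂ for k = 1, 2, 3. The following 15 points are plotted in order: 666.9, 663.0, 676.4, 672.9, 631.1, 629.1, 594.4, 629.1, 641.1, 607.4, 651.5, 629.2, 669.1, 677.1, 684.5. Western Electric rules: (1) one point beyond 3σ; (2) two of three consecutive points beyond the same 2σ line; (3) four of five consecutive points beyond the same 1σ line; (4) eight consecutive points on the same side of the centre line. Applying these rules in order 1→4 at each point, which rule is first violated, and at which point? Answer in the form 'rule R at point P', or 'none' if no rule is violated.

Zone of each point (C = within 1σ̂, B = 1σ̂–2σ̂, A = 2σ̂–3σ̂, * = beyond 3σ̂; sign = side of CL): 1:+C, 2:+C, 3:+C, 4:+C, 5:-B, 6:-B, 7:-A, 8:-B, 9:-C, 10:-A, 11:-C, 12:-B, 13:+C, 14:+C, 15:+B
Rule 3 (four of five consecutive points beyond the same 1σ limit) is satisfied at point 8.

rule 3 at point 8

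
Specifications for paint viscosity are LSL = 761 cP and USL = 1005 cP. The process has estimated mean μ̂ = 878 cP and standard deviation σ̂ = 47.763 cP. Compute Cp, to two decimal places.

Cp = (USL − LSL) / (6σ̂) = (1005 − 761) / (6 × 47.763) = 244.0000 / 286.5780 = 0.8514

0.85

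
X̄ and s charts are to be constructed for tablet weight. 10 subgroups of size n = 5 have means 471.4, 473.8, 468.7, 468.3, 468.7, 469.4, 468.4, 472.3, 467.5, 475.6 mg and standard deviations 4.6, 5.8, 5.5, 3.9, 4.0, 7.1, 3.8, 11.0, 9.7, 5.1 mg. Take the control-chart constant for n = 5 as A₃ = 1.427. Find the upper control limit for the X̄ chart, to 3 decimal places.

X̄̄ = (471.4 + 473.8 + 468.7 + 468.3 + 468.7 + 469.4 + 468.4 + 472.3 + 467.5 + 475.6) / 10 = 470.4100
s̄ = (4.6 + 5.8 + 5.5 + 3.9 + 4.0 + 7.1 + 3.8 + 11.0 + 9.7 + 5.1) / 10 = 6.0500
UCL = X̄̄ + A₃·s̄ = 470.4100 + 1.427 × 6.0500 = 479.0434

479.043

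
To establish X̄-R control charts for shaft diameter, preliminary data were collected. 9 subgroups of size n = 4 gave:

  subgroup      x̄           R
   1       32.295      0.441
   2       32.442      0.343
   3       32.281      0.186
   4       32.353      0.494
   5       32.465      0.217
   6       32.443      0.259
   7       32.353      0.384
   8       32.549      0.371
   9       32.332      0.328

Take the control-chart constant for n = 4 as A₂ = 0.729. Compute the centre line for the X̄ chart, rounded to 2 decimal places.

X̄̄ = (32.295 + 32.442 + 32.281 + 32.353 + 32.465 + 32.443 + 32.353 + 32.549 + 32.332) / 9 = 291.5130 / 9 = 32.3903
CL = X̄̄ = 32.3903

32.39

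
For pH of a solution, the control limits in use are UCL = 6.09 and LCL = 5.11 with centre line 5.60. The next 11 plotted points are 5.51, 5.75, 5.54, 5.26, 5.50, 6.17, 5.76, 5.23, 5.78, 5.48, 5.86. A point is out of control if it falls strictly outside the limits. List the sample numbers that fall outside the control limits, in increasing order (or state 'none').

Compare each point to [5.11, 6.09]: sample 6 = 6.17 > UCL.

6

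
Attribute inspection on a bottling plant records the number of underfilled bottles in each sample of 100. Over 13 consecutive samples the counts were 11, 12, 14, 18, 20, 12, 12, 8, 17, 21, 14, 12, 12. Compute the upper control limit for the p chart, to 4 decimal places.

p̄ = Σdᵢ / (k·n) = 183 / (13 × 100) = 0.14077
UCL = p̄ + 3·√(p̄(1−p̄)/n) = 0.14077 + 3 × √(0.14077×0.85923/100) = 0.14077 + 3 × 0.03478 = 0.24510

0.2451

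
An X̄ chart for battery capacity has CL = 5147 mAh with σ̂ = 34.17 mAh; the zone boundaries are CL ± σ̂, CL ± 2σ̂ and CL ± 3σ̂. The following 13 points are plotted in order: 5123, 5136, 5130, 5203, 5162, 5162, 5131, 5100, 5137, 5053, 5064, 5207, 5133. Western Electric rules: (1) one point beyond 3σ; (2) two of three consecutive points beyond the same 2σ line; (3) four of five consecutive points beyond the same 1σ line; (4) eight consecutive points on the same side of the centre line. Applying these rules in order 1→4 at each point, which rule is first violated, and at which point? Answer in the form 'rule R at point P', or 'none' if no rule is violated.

rule 2 at point 11

Zone of each point (C = within 1σ̂, B = 1σ̂–2σ̂, A = 2σ̂–3σ̂, * = beyond 3σ̂; sign = side of CL): 1:-C, 2:-C, 3:-C, 4:+B, 5:+C, 6:+C, 7:-C, 8:-B, 9:-C, 10:-A, 11:-A, 12:+B, 13:-C
Rule 2 (two of three consecutive points beyond the same 2σ limit) is satisfied at point 11.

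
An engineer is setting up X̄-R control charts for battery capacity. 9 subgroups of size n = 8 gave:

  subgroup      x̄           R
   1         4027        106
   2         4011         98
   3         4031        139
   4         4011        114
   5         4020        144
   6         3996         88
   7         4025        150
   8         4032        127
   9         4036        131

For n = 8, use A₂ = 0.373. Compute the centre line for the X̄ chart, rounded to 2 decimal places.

X̄̄ = (4027 + 4011 + 4031 + 4011 + 4020 + 3996 + 4025 + 4032 + 4036) / 9 = 36189.0000 / 9 = 4021.0000
CL = X̄̄ = 4021.0000

4021.00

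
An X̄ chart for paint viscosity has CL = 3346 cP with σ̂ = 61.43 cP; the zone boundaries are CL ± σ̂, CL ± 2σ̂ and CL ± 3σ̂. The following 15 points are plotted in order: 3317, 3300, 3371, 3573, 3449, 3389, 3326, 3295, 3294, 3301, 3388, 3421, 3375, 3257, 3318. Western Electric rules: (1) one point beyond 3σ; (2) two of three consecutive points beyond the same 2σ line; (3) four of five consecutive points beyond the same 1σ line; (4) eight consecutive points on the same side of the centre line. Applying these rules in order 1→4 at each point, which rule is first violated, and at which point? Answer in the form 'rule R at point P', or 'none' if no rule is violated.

Zone of each point (C = within 1σ̂, B = 1σ̂–2σ̂, A = 2σ̂–3σ̂, * = beyond 3σ̂; sign = side of CL): 1:-C, 2:-C, 3:+C, 4:+*, 5:+B, 6:+C, 7:-C, 8:-C, 9:-C, 10:-C, 11:+C, 12:+B, 13:+C, 14:-B, 15:-C
Rule 1 (one point beyond the 3σ limits) is satisfied at point 4.

rule 1 at point 4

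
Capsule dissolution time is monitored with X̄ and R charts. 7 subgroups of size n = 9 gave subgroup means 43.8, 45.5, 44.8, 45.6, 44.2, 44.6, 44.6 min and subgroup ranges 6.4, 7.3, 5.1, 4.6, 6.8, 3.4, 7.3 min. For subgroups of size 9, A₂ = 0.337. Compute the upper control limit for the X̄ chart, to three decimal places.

X̄̄ = (43.8 + 45.5 + 44.8 + 45.6 + 44.2 + 44.6 + 44.6) / 7 = 313.1000 / 7 = 44.7286
R̄ = (6.4 + 7.3 + 5.1 + 4.6 + 6.8 + 3.4 + 7.3) / 7 = 40.9000 / 7 = 5.8429
UCL = X̄̄ + A₂·R̄ = 44.7286 + 0.337 × 5.8429 = 46.6976

46.698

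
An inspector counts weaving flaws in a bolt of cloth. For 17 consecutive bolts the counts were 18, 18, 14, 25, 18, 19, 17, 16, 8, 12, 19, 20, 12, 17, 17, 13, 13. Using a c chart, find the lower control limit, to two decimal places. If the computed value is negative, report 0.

4.15

c̄ = (18 + 18 + 14 + 25 + 18 + 19 + 17 + 16 + 8 + 12 + 19 + 20 + 12 + 17 + 17 + 13 + 13) / 17 = 276 / 17 = 16.2353
LCL = c̄ − 3√c̄ = 16.2353 − 3 × 4.0293 = 4.1474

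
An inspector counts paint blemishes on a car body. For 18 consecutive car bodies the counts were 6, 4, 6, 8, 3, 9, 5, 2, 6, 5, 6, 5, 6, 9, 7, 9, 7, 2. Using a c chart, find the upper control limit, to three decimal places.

c̄ = (6 + 4 + 6 + 8 + 3 + 9 + 5 + 2 + 6 + 5 + 6 + 5 + 6 + 9 + 7 + 9 + 7 + 2) / 18 = 105 / 18 = 5.8333
UCL = c̄ + 3√c̄ = 5.8333 + 3 × √5.8333 = 5.8333 + 3 × 2.4152 = 13.0790

13.079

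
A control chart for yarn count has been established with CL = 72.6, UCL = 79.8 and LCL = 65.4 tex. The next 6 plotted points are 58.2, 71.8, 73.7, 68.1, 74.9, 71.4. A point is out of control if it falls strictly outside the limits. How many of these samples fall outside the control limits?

1

Compare each point to [65.4, 79.8]: sample 1 = 58.2 < LCL.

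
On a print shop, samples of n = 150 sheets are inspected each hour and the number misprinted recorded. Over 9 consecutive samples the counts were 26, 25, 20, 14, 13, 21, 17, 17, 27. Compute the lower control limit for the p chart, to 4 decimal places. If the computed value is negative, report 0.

p̄ = Σdᵢ / (k·n) = 180 / (9 × 150) = 0.13333
LCL = p̄ − 3·√(p̄(1−p̄)/n) = 0.13333 − 3 × 0.02776 = 0.05007

0.0501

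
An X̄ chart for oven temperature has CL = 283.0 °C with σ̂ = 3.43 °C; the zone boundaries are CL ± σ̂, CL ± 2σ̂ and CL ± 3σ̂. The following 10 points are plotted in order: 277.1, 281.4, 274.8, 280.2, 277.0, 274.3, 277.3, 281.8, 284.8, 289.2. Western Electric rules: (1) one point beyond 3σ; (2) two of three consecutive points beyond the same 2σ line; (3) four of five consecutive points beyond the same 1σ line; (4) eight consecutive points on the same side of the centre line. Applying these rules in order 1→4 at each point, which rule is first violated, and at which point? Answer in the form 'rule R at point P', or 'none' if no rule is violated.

rule 3 at point 7

Zone of each point (C = within 1σ̂, B = 1σ̂–2σ̂, A = 2σ̂–3σ̂, * = beyond 3σ̂; sign = side of CL): 1:-B, 2:-C, 3:-A, 4:-C, 5:-B, 6:-A, 7:-B, 8:-C, 9:+C, 10:+B
Rule 3 (four of five consecutive points beyond the same 1σ limit) is satisfied at point 7.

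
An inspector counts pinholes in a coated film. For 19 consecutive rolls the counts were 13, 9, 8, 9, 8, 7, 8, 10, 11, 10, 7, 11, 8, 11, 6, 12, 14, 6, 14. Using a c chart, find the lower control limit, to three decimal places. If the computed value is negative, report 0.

c̄ = (13 + 9 + 8 + 9 + 8 + 7 + 8 + 10 + 11 + 10 + 7 + 11 + 8 + 11 + 6 + 12 + 14 + 6 + 14) / 19 = 182 / 19 = 9.5789
LCL = c̄ − 3√c̄ = 9.5789 − 3 × 3.0950 = 0.2940

0.294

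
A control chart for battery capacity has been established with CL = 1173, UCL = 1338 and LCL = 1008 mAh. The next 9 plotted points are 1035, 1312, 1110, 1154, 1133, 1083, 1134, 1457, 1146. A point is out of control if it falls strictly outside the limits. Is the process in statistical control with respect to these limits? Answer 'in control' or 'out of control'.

Compare each point to [1008, 1338]: sample 8 = 1457 > UCL.

out of control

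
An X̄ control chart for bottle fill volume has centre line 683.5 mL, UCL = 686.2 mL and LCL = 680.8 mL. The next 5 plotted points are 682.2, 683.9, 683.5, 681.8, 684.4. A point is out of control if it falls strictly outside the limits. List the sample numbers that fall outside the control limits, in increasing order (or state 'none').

All 5 points lie within [680.8, 686.2].

none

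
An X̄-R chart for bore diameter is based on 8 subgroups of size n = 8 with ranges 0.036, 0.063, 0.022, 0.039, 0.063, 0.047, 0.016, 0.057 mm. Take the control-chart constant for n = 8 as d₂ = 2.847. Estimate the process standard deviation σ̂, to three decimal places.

0.015

R̄ = (0.036 + 0.063 + 0.022 + 0.039 + 0.063 + 0.047 + 0.016 + 0.057) / 8 = 0.0429
σ̂ = R̄ / d₂ = 0.0429 / 2.847 = 0.0151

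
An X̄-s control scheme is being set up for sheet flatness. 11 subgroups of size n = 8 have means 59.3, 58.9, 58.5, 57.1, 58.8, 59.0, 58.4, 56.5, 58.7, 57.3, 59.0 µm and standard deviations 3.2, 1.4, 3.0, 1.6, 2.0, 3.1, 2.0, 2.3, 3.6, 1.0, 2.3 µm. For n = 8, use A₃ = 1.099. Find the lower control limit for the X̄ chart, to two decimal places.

55.77

X̄̄ = (59.3 + 58.9 + 58.5 + 57.1 + 58.8 + 59.0 + 58.4 + 56.5 + 58.7 + 57.3 + 59.0) / 11 = 58.3182
s̄ = (3.2 + 1.4 + 3.0 + 1.6 + 2.0 + 3.1 + 2.0 + 2.3 + 3.6 + 1.0 + 2.3) / 11 = 2.3182
LCL = X̄̄ − A₃·s̄ = 58.3182 − 1.099 × 2.3182 = 55.7705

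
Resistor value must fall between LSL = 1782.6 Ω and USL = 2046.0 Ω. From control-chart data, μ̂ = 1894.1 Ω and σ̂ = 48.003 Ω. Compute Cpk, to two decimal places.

0.77

Cpu = (USL − μ̂) / (3σ̂) = (2046.0 − 1894.1) / (3 × 48.003) = 1.0548; Cpl = (μ̂ − LSL) / (3σ̂) = (1894.1 − 1782.6) / (3 × 48.003) = 0.7743; Cpk = min(Cpu, Cpl) = 0.7743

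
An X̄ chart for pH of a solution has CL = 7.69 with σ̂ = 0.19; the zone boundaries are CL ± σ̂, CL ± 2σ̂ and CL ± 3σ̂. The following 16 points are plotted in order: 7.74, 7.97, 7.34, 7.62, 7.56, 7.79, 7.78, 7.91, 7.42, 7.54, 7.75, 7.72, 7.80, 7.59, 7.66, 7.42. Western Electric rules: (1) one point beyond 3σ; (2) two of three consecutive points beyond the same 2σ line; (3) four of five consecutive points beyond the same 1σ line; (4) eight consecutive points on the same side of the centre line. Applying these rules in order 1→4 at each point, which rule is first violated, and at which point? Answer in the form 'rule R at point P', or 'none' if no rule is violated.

Zone of each point (C = within 1σ̂, B = 1σ̂–2σ̂, A = 2σ̂–3σ̂, * = beyond 3σ̂; sign = side of CL): 1:+C, 2:+B, 3:-B, 4:-C, 5:-C, 6:+C, 7:+C, 8:+B, 9:-B, 10:-C, 11:+C, 12:+C, 13:+C, 14:-C, 15:-C, 16:-B
No rule fires across all 16 points.

none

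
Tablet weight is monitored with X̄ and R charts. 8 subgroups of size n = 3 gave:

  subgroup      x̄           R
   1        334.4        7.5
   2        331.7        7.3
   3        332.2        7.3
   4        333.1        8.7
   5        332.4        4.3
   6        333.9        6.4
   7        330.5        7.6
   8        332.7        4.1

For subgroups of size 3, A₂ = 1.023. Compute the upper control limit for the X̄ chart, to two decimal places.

339.42

X̄̄ = (334.4 + 331.7 + 332.2 + 333.1 + 332.4 + 333.9 + 330.5 + 332.7) / 8 = 2660.9000 / 8 = 332.6125
R̄ = (7.5 + 7.3 + 7.3 + 8.7 + 4.3 + 6.4 + 7.6 + 4.1) / 8 = 53.2000 / 8 = 6.6500
UCL = X̄̄ + A₂·R̄ = 332.6125 + 1.023 × 6.6500 = 339.4155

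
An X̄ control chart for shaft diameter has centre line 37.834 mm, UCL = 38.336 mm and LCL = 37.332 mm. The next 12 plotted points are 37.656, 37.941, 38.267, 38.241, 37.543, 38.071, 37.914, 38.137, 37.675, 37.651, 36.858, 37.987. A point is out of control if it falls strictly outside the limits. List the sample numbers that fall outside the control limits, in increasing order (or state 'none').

Compare each point to [37.332, 38.336]: sample 11 = 36.858 < LCL.

11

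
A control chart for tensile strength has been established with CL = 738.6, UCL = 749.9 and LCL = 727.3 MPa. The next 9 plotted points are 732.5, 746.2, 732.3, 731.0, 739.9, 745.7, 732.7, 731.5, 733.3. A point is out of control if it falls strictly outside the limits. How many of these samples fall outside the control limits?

All 9 points lie within [727.3, 749.9].

0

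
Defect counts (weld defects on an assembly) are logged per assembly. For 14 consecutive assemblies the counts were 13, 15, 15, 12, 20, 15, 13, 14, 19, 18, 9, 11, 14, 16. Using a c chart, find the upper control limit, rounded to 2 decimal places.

26.02

c̄ = (13 + 15 + 15 + 12 + 20 + 15 + 13 + 14 + 19 + 18 + 9 + 11 + 14 + 16) / 14 = 204 / 14 = 14.5714
UCL = c̄ + 3√c̄ = 14.5714 + 3 × √14.5714 = 14.5714 + 3 × 3.8173 = 26.0232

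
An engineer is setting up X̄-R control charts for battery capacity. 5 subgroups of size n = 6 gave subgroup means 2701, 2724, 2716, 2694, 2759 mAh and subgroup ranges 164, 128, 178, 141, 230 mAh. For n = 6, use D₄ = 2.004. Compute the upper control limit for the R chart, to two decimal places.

R̄ = (164 + 128 + 178 + 141 + 230) / 5 = 841.0000 / 5 = 168.2000
UCL_R = D₄·R̄ = 2.004 × 168.2000 = 337.0728

337.07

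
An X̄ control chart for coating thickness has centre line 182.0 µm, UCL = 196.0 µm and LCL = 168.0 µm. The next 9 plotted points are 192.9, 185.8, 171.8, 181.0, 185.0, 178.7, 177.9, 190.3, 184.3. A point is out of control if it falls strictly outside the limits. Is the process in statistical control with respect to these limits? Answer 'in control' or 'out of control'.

All 9 points lie within [168.0, 196.0].

in control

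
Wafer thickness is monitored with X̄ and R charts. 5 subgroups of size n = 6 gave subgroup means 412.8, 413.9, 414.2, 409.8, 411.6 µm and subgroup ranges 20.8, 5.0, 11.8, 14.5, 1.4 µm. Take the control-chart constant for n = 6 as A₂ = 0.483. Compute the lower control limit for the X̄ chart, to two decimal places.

407.29

X̄̄ = (412.8 + 413.9 + 414.2 + 409.8 + 411.6) / 5 = 2062.3000 / 5 = 412.4600
R̄ = (20.8 + 5.0 + 11.8 + 14.5 + 1.4) / 5 = 53.5000 / 5 = 10.7000
LCL = X̄̄ − A₂·R̄ = 412.4600 − 0.483 × 10.7000 = 407.2919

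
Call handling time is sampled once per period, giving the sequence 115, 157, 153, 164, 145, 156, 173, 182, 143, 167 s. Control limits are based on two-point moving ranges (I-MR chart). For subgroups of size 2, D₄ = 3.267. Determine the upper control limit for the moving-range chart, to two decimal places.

63.89

Moving ranges: 42, 4, 11, 19, 11, 17, 9, 39, 24; M̄R̄ = 176.0000 / 9 = 19.5556
UCL_MR = D₄·M̄R̄ = 3.267 × 19.5556 = 63.8880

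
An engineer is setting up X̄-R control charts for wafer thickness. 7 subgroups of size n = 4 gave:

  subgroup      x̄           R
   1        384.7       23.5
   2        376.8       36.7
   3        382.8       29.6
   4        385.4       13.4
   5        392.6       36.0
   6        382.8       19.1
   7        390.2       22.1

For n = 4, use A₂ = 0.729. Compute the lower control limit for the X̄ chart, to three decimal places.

366.255

X̄̄ = (384.7 + 376.8 + 382.8 + 385.4 + 392.6 + 382.8 + 390.2) / 7 = 2695.3000 / 7 = 385.0429
R̄ = (23.5 + 36.7 + 29.6 + 13.4 + 36.0 + 19.1 + 22.1) / 7 = 180.4000 / 7 = 25.7714
LCL = X̄̄ − A₂·R̄ = 385.0429 − 0.729 × 25.7714 = 366.2555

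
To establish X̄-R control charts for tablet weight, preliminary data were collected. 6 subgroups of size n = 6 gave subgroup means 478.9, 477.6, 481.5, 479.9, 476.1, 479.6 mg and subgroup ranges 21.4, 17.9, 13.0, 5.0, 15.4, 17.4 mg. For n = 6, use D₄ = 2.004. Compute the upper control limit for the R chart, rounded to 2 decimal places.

R̄ = (21.4 + 17.9 + 13.0 + 5.0 + 15.4 + 17.4) / 6 = 90.1000 / 6 = 15.0167
UCL_R = D₄·R̄ = 2.004 × 15.0167 = 30.0934

30.09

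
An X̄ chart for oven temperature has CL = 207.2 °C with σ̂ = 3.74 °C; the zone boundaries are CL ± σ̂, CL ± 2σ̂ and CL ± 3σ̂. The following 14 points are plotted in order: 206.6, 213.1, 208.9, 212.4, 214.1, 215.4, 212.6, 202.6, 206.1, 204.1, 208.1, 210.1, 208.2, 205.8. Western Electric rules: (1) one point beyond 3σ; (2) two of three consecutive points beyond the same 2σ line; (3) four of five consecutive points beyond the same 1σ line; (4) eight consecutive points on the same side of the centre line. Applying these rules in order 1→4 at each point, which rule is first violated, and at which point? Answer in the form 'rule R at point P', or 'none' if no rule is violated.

rule 3 at point 6

Zone of each point (C = within 1σ̂, B = 1σ̂–2σ̂, A = 2σ̂–3σ̂, * = beyond 3σ̂; sign = side of CL): 1:-C, 2:+B, 3:+C, 4:+B, 5:+B, 6:+A, 7:+B, 8:-B, 9:-C, 10:-C, 11:+C, 12:+C, 13:+C, 14:-C
Rule 3 (four of five consecutive points beyond the same 1σ limit) is satisfied at point 6.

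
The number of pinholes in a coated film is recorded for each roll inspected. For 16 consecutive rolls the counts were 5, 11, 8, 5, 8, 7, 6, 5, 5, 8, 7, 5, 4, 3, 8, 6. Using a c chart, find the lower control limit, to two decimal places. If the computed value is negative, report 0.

c̄ = (5 + 11 + 8 + 5 + 8 + 7 + 6 + 5 + 5 + 8 + 7 + 5 + 4 + 3 + 8 + 6) / 16 = 101 / 16 = 6.3125
LCL = c̄ − 3√c̄ = 6.3125 − 3 × 2.5125 = -1.2249 → 0 (cannot be negative)

0.00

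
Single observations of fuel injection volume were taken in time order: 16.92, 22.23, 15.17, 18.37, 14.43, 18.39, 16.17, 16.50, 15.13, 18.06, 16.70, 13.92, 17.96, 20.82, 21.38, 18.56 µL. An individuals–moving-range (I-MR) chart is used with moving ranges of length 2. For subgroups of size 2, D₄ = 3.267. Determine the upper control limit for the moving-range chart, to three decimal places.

9.744

Moving ranges: 5.31, 7.06, 3.20, 3.94, 3.96, 2.22, 0.33, 1.37, 2.93, 1.36, 2.78, 4.04, 2.86, 0.56, 2.82; M̄R̄ = 44.7400 / 15 = 2.9827
UCL_MR = D₄·M̄R̄ = 3.267 × 2.9827 = 9.7444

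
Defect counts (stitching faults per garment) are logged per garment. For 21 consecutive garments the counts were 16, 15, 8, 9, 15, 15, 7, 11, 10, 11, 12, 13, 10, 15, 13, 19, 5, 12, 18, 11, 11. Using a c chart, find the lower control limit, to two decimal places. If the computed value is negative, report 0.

c̄ = (16 + 15 + 8 + 9 + 15 + 15 + 7 + 11 + 10 + 11 + 12 + 13 + 10 + 15 + 13 + 19 + 5 + 12 + 18 + 11 + 11) / 21 = 256 / 21 = 12.1905
LCL = c̄ − 3√c̄ = 12.1905 − 3 × 3.4915 = 1.7160

1.72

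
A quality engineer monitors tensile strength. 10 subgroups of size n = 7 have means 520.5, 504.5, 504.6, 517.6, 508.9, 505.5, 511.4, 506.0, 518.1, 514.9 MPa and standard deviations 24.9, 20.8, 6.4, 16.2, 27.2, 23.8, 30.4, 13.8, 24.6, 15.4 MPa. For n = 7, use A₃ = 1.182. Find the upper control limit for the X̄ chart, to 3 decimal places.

X̄̄ = (520.5 + 504.5 + 504.6 + 517.6 + 508.9 + 505.5 + 511.4 + 506.0 + 518.1 + 514.9) / 10 = 511.2000
s̄ = (24.9 + 20.8 + 6.4 + 16.2 + 27.2 + 23.8 + 30.4 + 13.8 + 24.6 + 15.4) / 10 = 20.3500
UCL = X̄̄ + A₃·s̄ = 511.2000 + 1.182 × 20.3500 = 535.2537

535.254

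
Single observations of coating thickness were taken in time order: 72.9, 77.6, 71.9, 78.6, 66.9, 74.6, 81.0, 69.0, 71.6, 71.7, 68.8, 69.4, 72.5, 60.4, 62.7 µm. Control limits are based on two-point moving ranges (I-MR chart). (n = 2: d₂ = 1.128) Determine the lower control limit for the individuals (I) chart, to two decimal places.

X̄ = (72.9 + 77.6 + 71.9 + 78.6 + 66.9 + 74.6 + 81.0 + 69.0 + 71.6 + 71.7 + 68.8 + 69.4 + 72.5 + 60.4 + 62.7) / 15 = 71.3067
Moving ranges: 4.7, 5.7, 6.7, 11.7, 7.7, 6.4, 12.0, 2.6, 0.1, 2.9, 0.6, 3.1, 12.1, 2.3; M̄R̄ = 78.6000 / 14 = 5.6143
LCL = X̄ − 3·M̄R̄/d₂ = 71.3067 − 3 × 5.6143 / 1.128 = 56.3751

56.38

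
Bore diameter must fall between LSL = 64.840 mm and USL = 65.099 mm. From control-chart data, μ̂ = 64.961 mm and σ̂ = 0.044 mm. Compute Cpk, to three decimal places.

Cpu = (USL − μ̂) / (3σ̂) = (65.099 − 64.961) / (3 × 0.044) = 1.0455; Cpl = (μ̂ − LSL) / (3σ̂) = (64.961 − 64.840) / (3 × 0.044) = 0.9167; Cpk = min(Cpu, Cpl) = 0.9167

0.917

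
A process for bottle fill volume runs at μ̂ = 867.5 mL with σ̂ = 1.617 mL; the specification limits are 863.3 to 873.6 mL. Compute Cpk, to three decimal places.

Cpu = (USL − μ̂) / (3σ̂) = (873.6 − 867.5) / (3 × 1.617) = 1.2575; Cpl = (μ̂ − LSL) / (3σ̂) = (867.5 − 863.3) / (3 × 1.617) = 0.8658; Cpk = min(Cpu, Cpl) = 0.8658

0.866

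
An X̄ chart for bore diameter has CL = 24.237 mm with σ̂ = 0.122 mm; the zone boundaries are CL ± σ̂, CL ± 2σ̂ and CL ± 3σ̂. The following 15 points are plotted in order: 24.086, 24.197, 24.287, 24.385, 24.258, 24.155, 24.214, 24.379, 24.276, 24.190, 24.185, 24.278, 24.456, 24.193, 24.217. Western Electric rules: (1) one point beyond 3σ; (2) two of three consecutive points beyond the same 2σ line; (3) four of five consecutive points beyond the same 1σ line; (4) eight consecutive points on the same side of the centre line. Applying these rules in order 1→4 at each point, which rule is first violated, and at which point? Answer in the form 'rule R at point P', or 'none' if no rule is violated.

Zone of each point (C = within 1σ̂, B = 1σ̂–2σ̂, A = 2σ̂–3σ̂, * = beyond 3σ̂; sign = side of CL): 1:-B, 2:-C, 3:+C, 4:+B, 5:+C, 6:-C, 7:-C, 8:+B, 9:+C, 10:-C, 11:-C, 12:+C, 13:+B, 14:-C, 15:-C
No rule fires across all 15 points.

none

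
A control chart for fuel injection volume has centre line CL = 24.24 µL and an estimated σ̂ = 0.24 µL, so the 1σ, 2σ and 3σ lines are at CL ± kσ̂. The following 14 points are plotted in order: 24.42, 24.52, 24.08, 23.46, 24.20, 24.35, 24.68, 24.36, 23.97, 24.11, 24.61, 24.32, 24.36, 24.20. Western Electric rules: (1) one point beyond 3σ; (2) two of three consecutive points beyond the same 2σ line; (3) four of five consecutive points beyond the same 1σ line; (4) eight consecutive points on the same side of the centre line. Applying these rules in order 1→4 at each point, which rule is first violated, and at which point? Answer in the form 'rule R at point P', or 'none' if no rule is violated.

rule 1 at point 4

Zone of each point (C = within 1σ̂, B = 1σ̂–2σ̂, A = 2σ̂–3σ̂, * = beyond 3σ̂; sign = side of CL): 1:+C, 2:+B, 3:-C, 4:-*, 5:-C, 6:+C, 7:+B, 8:+C, 9:-B, 10:-C, 11:+B, 12:+C, 13:+C, 14:-C
Rule 1 (one point beyond the 3σ limits) is satisfied at point 4.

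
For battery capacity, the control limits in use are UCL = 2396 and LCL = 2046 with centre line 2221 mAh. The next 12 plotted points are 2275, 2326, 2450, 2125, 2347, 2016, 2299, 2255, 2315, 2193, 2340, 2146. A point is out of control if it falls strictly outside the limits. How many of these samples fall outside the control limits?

2

Compare each point to [2046, 2396]: sample 3 = 2450 > UCL; sample 6 = 2016 < LCL.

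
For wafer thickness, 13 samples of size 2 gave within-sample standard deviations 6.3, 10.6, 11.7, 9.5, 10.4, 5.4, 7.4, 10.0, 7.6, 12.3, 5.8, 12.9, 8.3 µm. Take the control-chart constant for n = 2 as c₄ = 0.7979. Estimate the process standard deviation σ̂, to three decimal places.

s̄ = (6.3 + 10.6 + 11.7 + 9.5 + 10.4 + 5.4 + 7.4 + 10.0 + 7.6 + 12.3 + 5.8 + 12.9 + 8.3) / 13 = 9.0923
σ̂ = s̄ / c₄ = 9.0923 / 0.7979 = 11.3953

11.395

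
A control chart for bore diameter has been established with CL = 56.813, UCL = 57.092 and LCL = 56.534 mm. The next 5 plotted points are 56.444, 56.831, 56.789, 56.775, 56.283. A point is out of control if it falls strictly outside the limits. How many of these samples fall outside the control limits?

2

Compare each point to [56.534, 57.092]: sample 1 = 56.444 < LCL; sample 5 = 56.283 < LCL.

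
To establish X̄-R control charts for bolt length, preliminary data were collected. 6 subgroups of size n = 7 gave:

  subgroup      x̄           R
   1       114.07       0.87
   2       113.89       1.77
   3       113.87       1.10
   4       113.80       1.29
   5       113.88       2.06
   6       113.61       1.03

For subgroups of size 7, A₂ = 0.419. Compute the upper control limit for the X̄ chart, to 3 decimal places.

X̄̄ = (114.07 + 113.89 + 113.87 + 113.80 + 113.88 + 113.61) / 6 = 683.1200 / 6 = 113.8533
R̄ = (0.87 + 1.77 + 1.10 + 1.29 + 2.06 + 1.03) / 6 = 8.1200 / 6 = 1.3533
UCL = X̄̄ + A₂·R̄ = 113.8533 + 0.419 × 1.3533 = 114.4204

114.420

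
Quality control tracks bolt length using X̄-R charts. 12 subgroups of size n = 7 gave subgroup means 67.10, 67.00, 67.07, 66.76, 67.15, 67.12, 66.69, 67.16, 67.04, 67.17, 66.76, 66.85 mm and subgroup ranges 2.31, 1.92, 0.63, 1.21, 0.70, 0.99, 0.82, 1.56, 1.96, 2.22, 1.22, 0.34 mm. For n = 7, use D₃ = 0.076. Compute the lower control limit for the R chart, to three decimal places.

R̄ = (2.31 + 1.92 + 0.63 + 1.21 + 0.70 + 0.99 + 0.82 + 1.56 + 1.96 + 2.22 + 1.22 + 0.34) / 12 = 15.8800 / 12 = 1.3233
LCL_R = D₃·R̄ = 0.076 × 1.3233 = 0.1006

0.101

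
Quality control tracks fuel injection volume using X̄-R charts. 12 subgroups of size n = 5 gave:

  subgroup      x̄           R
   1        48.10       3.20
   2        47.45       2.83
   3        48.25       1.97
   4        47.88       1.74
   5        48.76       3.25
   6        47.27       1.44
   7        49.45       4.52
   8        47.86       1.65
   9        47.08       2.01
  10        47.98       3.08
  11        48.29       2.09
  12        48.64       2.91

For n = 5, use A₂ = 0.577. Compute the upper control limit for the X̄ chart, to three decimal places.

49.560

X̄̄ = (48.10 + 47.45 + 48.25 + 47.88 + 48.76 + 47.27 + 49.45 + 47.86 + 47.08 + 47.98 + 48.29 + 48.64) / 12 = 577.0100 / 12 = 48.0842
R̄ = (3.20 + 2.83 + 1.97 + 1.74 + 3.25 + 1.44 + 4.52 + 1.65 + 2.01 + 3.08 + 2.09 + 2.91) / 12 = 30.6900 / 12 = 2.5575
UCL = X̄̄ + A₂·R̄ = 48.0842 + 0.577 × 2.5575 = 49.5598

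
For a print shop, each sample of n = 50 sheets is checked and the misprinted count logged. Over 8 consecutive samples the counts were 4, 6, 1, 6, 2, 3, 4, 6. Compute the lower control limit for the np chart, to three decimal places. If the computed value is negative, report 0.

p̄ = Σdᵢ / (k·n) = 32 / (8 × 50) = 0.08000
LCL = np̄ − 3·√(np̄(1−p̄)) = 4.0000 − 3 × 1.9183 = -1.7550 → 0 (negative, so LCL = 0)

0.000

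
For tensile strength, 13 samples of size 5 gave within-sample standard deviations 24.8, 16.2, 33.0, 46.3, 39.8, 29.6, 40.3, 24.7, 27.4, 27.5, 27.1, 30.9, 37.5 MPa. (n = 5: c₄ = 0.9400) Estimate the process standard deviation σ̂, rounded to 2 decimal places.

33.15

s̄ = (24.8 + 16.2 + 33.0 + 46.3 + 39.8 + 29.6 + 40.3 + 24.7 + 27.4 + 27.5 + 27.1 + 30.9 + 37.5) / 13 = 31.1615
σ̂ = s̄ / c₄ = 31.1615 / 0.9400 = 33.1506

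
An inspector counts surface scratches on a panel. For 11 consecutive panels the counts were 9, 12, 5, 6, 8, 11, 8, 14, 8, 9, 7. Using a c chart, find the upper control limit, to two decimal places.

17.73

c̄ = (9 + 12 + 5 + 6 + 8 + 11 + 8 + 14 + 8 + 9 + 7) / 11 = 97 / 11 = 8.8182
UCL = c̄ + 3√c̄ = 8.8182 + 3 × √8.8182 = 8.8182 + 3 × 2.9695 = 17.7268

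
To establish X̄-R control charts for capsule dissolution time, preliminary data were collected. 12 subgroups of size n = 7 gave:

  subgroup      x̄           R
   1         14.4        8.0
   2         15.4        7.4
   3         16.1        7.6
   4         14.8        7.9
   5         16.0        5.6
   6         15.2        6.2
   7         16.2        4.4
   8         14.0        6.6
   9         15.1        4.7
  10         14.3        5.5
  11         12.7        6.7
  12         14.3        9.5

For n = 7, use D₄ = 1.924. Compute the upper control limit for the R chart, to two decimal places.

12.84

R̄ = (8.0 + 7.4 + 7.6 + 7.9 + 5.6 + 6.2 + 4.4 + 6.6 + 4.7 + 5.5 + 6.7 + 9.5) / 12 = 80.1000 / 12 = 6.6750
UCL_R = D₄·R̄ = 1.924 × 6.6750 = 12.8427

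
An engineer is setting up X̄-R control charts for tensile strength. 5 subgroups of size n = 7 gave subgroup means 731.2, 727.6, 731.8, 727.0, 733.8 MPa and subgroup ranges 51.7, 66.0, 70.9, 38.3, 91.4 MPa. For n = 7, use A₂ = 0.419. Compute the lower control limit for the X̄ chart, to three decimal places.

X̄̄ = (731.2 + 727.6 + 731.8 + 727.0 + 733.8) / 5 = 3651.4000 / 5 = 730.2800
R̄ = (51.7 + 66.0 + 70.9 + 38.3 + 91.4) / 5 = 318.3000 / 5 = 63.6600
LCL = X̄̄ − A₂·R̄ = 730.2800 − 0.419 × 63.6600 = 703.6065

703.606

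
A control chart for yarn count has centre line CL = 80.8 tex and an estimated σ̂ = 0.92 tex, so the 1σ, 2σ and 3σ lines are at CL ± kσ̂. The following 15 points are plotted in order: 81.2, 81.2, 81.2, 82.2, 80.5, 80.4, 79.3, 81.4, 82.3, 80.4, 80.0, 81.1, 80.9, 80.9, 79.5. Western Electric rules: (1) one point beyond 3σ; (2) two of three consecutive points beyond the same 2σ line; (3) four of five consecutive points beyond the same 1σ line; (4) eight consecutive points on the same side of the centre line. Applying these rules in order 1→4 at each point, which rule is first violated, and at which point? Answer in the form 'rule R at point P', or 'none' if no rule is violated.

none

Zone of each point (C = within 1σ̂, B = 1σ̂–2σ̂, A = 2σ̂–3σ̂, * = beyond 3σ̂; sign = side of CL): 1:+C, 2:+C, 3:+C, 4:+B, 5:-C, 6:-C, 7:-B, 8:+C, 9:+B, 10:-C, 11:-C, 12:+C, 13:+C, 14:+C, 15:-B
No rule fires across all 15 points.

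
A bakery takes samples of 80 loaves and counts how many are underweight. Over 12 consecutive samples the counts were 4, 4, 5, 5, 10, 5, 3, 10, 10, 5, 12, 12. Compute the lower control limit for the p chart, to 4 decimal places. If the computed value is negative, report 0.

p̄ = Σdᵢ / (k·n) = 85 / (12 × 80) = 0.08854
LCL = p̄ − 3·√(p̄(1−p̄)/n) = 0.08854 − 3 × 0.03176 = -0.00674 → 0 (negative, so LCL = 0)

0.0000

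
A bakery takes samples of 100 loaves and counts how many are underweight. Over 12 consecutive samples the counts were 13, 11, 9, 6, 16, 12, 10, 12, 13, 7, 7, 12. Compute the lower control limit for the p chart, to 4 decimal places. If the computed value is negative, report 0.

0.0141

p̄ = Σdᵢ / (k·n) = 128 / (12 × 100) = 0.10667
LCL = p̄ − 3·√(p̄(1−p̄)/n) = 0.10667 − 3 × 0.03087 = 0.01406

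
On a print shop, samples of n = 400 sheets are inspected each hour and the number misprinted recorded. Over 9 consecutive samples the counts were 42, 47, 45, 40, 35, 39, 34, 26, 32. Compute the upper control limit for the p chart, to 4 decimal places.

p̄ = Σdᵢ / (k·n) = 340 / (9 × 400) = 0.09444
UCL = p̄ + 3·√(p̄(1−p̄)/n) = 0.09444 + 3 × √(0.09444×0.90556/400) = 0.09444 + 3 × 0.01462 = 0.13831

0.1383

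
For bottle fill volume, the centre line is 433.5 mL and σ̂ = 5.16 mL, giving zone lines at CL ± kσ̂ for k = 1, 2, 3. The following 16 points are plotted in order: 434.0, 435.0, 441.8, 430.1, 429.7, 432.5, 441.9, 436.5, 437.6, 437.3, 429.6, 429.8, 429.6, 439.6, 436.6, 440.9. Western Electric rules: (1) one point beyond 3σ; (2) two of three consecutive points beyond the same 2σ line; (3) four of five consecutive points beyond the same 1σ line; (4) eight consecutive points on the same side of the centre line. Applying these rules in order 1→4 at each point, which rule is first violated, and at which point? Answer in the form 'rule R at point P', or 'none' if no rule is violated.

Zone of each point (C = within 1σ̂, B = 1σ̂–2σ̂, A = 2σ̂–3σ̂, * = beyond 3σ̂; sign = side of CL): 1:+C, 2:+C, 3:+B, 4:-C, 5:-C, 6:-C, 7:+B, 8:+C, 9:+C, 10:+C, 11:-C, 12:-C, 13:-C, 14:+B, 15:+C, 16:+B
No rule fires across all 16 points.

none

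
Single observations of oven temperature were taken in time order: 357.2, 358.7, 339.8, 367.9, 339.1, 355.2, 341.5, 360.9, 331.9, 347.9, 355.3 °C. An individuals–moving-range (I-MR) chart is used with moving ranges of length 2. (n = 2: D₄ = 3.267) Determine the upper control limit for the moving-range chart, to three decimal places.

58.447

Moving ranges: 1.5, 18.9, 28.1, 28.8, 16.1, 13.7, 19.4, 29.0, 16.0, 7.4; M̄R̄ = 178.9000 / 10 = 17.8900
UCL_MR = D₄·M̄R̄ = 3.267 × 17.8900 = 58.4466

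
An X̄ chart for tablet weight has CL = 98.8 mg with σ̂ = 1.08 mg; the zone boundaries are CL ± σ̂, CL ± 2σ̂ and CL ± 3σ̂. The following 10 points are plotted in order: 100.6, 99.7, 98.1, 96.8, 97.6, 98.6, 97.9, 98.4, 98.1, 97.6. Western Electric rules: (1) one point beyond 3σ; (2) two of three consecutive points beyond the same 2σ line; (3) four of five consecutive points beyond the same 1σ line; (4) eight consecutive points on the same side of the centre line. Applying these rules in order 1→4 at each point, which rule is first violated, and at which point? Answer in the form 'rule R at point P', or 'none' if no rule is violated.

Zone of each point (C = within 1σ̂, B = 1σ̂–2σ̂, A = 2σ̂–3σ̂, * = beyond 3σ̂; sign = side of CL): 1:+B, 2:+C, 3:-C, 4:-B, 5:-B, 6:-C, 7:-C, 8:-C, 9:-C, 10:-B
Rule 4 (eight consecutive points on the same side of the centre line) is satisfied at point 10.

rule 4 at point 10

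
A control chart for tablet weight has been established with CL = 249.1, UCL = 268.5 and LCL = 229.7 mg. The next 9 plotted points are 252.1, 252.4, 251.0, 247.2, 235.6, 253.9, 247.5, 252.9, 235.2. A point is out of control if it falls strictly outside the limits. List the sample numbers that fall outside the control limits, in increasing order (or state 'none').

none

All 9 points lie within [229.7, 268.5].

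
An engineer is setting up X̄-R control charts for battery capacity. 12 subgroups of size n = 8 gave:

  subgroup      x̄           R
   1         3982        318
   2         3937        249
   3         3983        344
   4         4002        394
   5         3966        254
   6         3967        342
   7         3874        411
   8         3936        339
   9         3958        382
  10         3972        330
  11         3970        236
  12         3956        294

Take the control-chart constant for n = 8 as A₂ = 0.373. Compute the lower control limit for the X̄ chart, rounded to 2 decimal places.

3837.58

X̄̄ = (3982 + 3937 + 3983 + 4002 + 3966 + 3967 + 3874 + 3936 + 3958 + 3972 + 3970 + 3956) / 12 = 47503.0000 / 12 = 3958.5833
R̄ = (318 + 249 + 344 + 394 + 254 + 342 + 411 + 339 + 382 + 330 + 236 + 294) / 12 = 3893.0000 / 12 = 324.4167
LCL = X̄̄ − A₂·R̄ = 3958.5833 − 0.373 × 324.4167 = 3837.5759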